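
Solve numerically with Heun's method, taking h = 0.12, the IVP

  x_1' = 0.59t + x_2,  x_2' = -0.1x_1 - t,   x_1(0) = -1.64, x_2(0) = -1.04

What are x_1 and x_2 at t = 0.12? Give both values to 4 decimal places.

-1.7594, -1.0268

Heun on (x_1,x_2): k1 = f(t_n, state_n); k2 = f(t_n + h, state_n + h·k1); state_{n+1} = state_n + (h/2)·(k1 + k2).
0.000000: (-1.640000, -1.040000)
  k1 = (-1.040000, 0.164000)
  predictor → (-1.764800, -1.020320)
  k2 = (-0.949520, 0.056480)
  → (-1.759371, -1.026771)
(x_1(0.12), x_2(0.12)) ≈ (-1.7594, -1.0268)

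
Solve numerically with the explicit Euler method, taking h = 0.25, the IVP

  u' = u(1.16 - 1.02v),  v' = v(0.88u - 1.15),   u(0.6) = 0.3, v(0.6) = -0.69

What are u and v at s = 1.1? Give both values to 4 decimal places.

Euler on (u,v): u_{n+1} = u_n + h·u', v_{n+1} = v_n + h·v'.
0.600000: (0.300000, -0.690000); f=(0.559140, 0.611340) → (0.439785, -0.537165)
0.850000: (0.439785, -0.537165); f=(0.751112, 0.409851) → (0.627563, -0.434702)
(u(1.1), v(1.1)) ≈ (0.6276, -0.4347)

0.6276, -0.4347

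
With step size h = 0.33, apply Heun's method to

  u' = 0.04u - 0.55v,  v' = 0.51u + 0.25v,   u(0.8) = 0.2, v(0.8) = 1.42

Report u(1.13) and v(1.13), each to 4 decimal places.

Heun on (u,v): k1 = f(t_n, state_n); k2 = f(t_n + h, state_n + h·k1); state_{n+1} = state_n + (h/2)·(k1 + k2).
0.800000: (0.200000, 1.420000)
  k1 = (-0.773000, 0.457000)
  predictor → (-0.055090, 1.570810)
  k2 = (-0.866149, 0.364607)
  → (-0.070460, 1.555565)
(u(1.13), v(1.13)) ≈ (-0.0705, 1.5556)

-0.0705, 1.5556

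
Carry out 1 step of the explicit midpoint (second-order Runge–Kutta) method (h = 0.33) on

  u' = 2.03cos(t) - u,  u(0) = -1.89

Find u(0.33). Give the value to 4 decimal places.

-0.8189

Midpoint: k1 = f(t_n, u_n); k2 = f(t_n + h/2, u_n + (h/2)·k1); u_{n+1} = u_n + h·k2.
t=0.000000, u=-1.890000:
  k1 = f(0.000000, -1.890000) = 3.920000
  k2 = f(0.165000, -1.243200) = 3.245629
  u ← -1.890000 + 0.33·3.245629 = -0.818942
u(0.33) ≈ -0.8189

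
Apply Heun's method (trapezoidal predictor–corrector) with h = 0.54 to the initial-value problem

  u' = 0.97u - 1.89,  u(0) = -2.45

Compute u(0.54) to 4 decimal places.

Heun: k1 = f(x_n, u_n); k2 = f(x_n + h, u_n + h·k1); u_{n+1} = u_n + (h/2)·(k1 + k2).
x=0.000000, u=-2.450000:
  k1 = f(0.000000, -2.450000) = -4.266500
  k2 = f(0.540000, -4.753910) = -6.501293
  u ← -2.450000 + (0.54/2)·(-4.266500 + (-6.501293)) = -5.357304
u(0.54) ≈ -5.3573

-5.3573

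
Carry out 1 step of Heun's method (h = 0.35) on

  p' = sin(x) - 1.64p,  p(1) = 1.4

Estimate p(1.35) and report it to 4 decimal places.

Heun: k1 = f(x_n, p_n); k2 = f(x_n + h, p_n + h·k1); p_{n+1} = p_n + (h/2)·(k1 + k2).
x=1.000000, p=1.400000:
  k1 = f(1.000000, 1.400000) = -1.454529
  k2 = f(1.350000, 0.890915) = -0.485377
  p ← 1.400000 + (0.35/2)·(-1.454529 + (-0.485377)) = 1.060516
p(1.35) ≈ 1.0605

1.0605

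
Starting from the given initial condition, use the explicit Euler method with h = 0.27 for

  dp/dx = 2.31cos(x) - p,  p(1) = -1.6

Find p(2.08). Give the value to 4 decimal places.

Euler: p_{n+1} = p_n + h·f(x_n, p_n).
x=1.000000, p=-1.600000: f=2.848098 → p ← -1.600000 + 0.27·2.848098 = -0.831013
x=1.270000, p=-0.831013: f=1.515422 → p ← -0.831013 + 0.27·1.515422 = -0.421849
x=1.540000, p=-0.421849: f=0.492978 → p ← -0.421849 + 0.27·0.492978 = -0.288745
x=1.810000, p=-0.288745: f=-0.258561 → p ← -0.288745 + 0.27·(-0.258561) = -0.358557
p(2.08) ≈ -0.3586

-0.3586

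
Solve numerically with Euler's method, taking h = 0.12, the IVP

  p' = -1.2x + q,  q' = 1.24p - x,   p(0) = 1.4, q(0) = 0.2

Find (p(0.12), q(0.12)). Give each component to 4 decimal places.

1.4240, 0.4083

Euler on (p,q): p_{n+1} = p_n + h·p', q_{n+1} = q_n + h·q'.
0.000000: (1.400000, 0.200000); f=(0.200000, 1.736000) → (1.424000, 0.408320)
(p(0.12), q(0.12)) ≈ (1.4240, 0.4083)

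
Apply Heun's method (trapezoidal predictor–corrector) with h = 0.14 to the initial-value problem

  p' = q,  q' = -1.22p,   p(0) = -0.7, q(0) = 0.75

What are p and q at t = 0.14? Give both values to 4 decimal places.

-0.5866, 0.8606

Heun on (p,q): k1 = f(t_n, state_n); k2 = f(t_n + h, state_n + h·k1); state_{n+1} = state_n + (h/2)·(k1 + k2).
0.000000: (-0.700000, 0.750000)
  k1 = (0.750000, 0.854000)
  predictor → (-0.595000, 0.869560)
  k2 = (0.869560, 0.725900)
  → (-0.586631, 0.860593)
(p(0.14), q(0.14)) ≈ (-0.5866, 0.8606)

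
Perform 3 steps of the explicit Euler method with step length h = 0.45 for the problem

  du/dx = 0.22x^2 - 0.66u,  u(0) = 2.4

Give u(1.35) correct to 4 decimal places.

0.9281

Euler: u_{n+1} = u_n + h·f(x_n, u_n).
x=0.000000, u=2.400000: f=-1.584000 → u ← 2.400000 + 0.45·(-1.584000) = 1.687200
x=0.450000, u=1.687200: f=-1.069002 → u ← 1.687200 + 0.45·(-1.069002) = 1.206149
x=0.900000, u=1.206149: f=-0.617858 → u ← 1.206149 + 0.45·(-0.617858) = 0.928113
u(1.35) ≈ 0.9281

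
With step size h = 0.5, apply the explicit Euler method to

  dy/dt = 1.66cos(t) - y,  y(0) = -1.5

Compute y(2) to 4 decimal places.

0.4750

Euler: y_{n+1} = y_n + h·f(t_n, y_n).
t=0.000000, y=-1.500000: f=3.160000 → y ← -1.500000 + 0.5·3.160000 = 0.080000
t=0.500000, y=0.080000: f=1.376787 → y ← 0.080000 + 0.5·1.376787 = 0.768394
t=1.000000, y=0.768394: f=0.128508 → y ← 0.768394 + 0.5·0.128508 = 0.832648
t=1.500000, y=0.832648: f=-0.715224 → y ← 0.832648 + 0.5·(-0.715224) = 0.475036
y(2) ≈ 0.4750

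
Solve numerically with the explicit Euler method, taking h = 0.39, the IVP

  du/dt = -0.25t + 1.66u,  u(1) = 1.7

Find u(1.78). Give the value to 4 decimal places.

4.3175

Euler: u_{n+1} = u_n + h·f(t_n, u_n).
t=1.000000, u=1.700000: f=2.572000 → u ← 1.700000 + 0.39·2.572000 = 2.703080
t=1.390000, u=2.703080: f=4.139613 → u ← 2.703080 + 0.39·4.139613 = 4.317529
u(1.78) ≈ 4.3175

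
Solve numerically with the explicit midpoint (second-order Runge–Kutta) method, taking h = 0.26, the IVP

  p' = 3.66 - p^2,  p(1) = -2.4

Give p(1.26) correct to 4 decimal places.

Midpoint: k1 = f(s_n, p_n); k2 = f(s_n + h/2, p_n + (h/2)·k1); p_{n+1} = p_n + h·k2.
s=1.000000, p=-2.400000:
  k1 = f(1.000000, -2.400000) = -2.100000
  k2 = f(1.130000, -2.673000) = -3.484929
  p ← -2.400000 + 0.26·(-3.484929) = -3.306082
p(1.26) ≈ -3.3061

-3.3061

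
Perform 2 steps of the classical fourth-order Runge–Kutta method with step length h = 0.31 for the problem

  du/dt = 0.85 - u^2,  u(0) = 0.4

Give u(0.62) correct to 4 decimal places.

RK4: k1 = f(t_n, u_n); k2 = f(t_n + h/2, u_n + (h/2)·k1); k3 = f(t_n + h/2, u_n + (h/2)·k2); k4 = f(t_n + h, u_n + h·k3); u_{n+1} = u_n + (h/6)·(k1 + 2k2 + 2k3 + k4).
t=0.000000, u=0.400000:
  k1 = f(0.000000, 0.400000) = 0.690000
  k2 = f(0.155000, 0.506950) = 0.593002
  k3 = f(0.155000, 0.491915) = 0.608019
  k4 = f(0.310000, 0.588486) = 0.503684
  u ← 0.400000 + (0.31/6)·(k1 + 2k2 + 2k3 + k4) = 0.585779
t=0.310000, u=0.585779:
  k1 = f(0.310000, 0.585779) = 0.506863
  k2 = f(0.465000, 0.664343) = 0.408648
  k3 = f(0.465000, 0.649120) = 0.428644
  k4 = f(0.620000, 0.718659) = 0.333530
  u ← 0.585779 + (0.31/6)·(k1 + 2k2 + 2k3 + k4) = 0.715720
u(0.62) ≈ 0.7157

0.7157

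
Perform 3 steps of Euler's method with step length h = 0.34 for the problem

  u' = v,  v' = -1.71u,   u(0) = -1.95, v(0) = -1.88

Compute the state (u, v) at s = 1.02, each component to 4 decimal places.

Euler on (u,v): u_{n+1} = u_n + h·u', v_{n+1} = v_n + h·v'.
0.000000: (-1.950000, -1.880000); f=(-1.880000, 3.334500) → (-2.589200, -0.746270)
0.340000: (-2.589200, -0.746270); f=(-0.746270, 4.427532) → (-2.842932, 0.759091)
0.680000: (-2.842932, 0.759091); f=(0.759091, 4.861413) → (-2.584841, 2.411971)
(u(1.02), v(1.02)) ≈ (-2.5848, 2.4120)

-2.5848, 2.4120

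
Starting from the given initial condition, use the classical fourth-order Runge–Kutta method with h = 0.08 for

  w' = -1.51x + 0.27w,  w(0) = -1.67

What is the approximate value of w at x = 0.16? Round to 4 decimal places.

-1.7633

RK4: k1 = f(x_n, w_n); k2 = f(x_n + h/2, w_n + (h/2)·k1); k3 = f(x_n + h/2, w_n + (h/2)·k2); k4 = f(x_n + h, w_n + h·k3); w_{n+1} = w_n + (h/6)·(k1 + 2k2 + 2k3 + k4).
x=0.000000, w=-1.670000:
  k1 = f(0.000000, -1.670000) = -0.450900
  k2 = f(0.040000, -1.688036) = -0.516170
  k3 = f(0.040000, -1.690647) = -0.516875
  k4 = f(0.080000, -1.711350) = -0.582864
  w ← -1.670000 + (0.08/6)·(k1 + 2k2 + 2k3 + k4) = -1.711331
x=0.080000, w=-1.711331:
  k1 = f(0.080000, -1.711331) = -0.582859
  k2 = f(0.120000, -1.734646) = -0.649554
  k3 = f(0.120000, -1.737314) = -0.650275
  k4 = f(0.160000, -1.763353) = -0.717705
  w ← -1.711331 + (0.08/6)·(k1 + 2k2 + 2k3 + k4) = -1.763334
w(0.16) ≈ -1.7633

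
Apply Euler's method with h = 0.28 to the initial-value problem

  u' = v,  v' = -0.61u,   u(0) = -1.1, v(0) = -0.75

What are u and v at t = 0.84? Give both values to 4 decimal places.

-1.5621, -0.0877

Euler on (u,v): u_{n+1} = u_n + h·u', v_{n+1} = v_n + h·v'.
0.000000: (-1.100000, -0.750000); f=(-0.750000, 0.671000) → (-1.310000, -0.562120)
0.280000: (-1.310000, -0.562120); f=(-0.562120, 0.799100) → (-1.467394, -0.338372)
0.560000: (-1.467394, -0.338372); f=(-0.338372, 0.895110) → (-1.562138, -0.087741)
(u(0.84), v(0.84)) ≈ (-1.5621, -0.0877)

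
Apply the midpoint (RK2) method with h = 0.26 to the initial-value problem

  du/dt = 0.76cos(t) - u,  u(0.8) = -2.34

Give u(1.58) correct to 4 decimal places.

-0.9596

Midpoint: k1 = f(t_n, u_n); k2 = f(t_n + h/2, u_n + (h/2)·k1); u_{n+1} = u_n + h·k2.
t=0.800000, u=-2.340000:
  k1 = f(0.800000, -2.340000) = 2.869497
  k2 = f(0.930000, -1.966965) = 2.421319
  u ← -2.340000 + 0.26·2.421319 = -1.710457
t=1.060000, u=-1.710457:
  k1 = f(1.060000, -1.710457) = 2.082000
  k2 = f(1.190000, -1.439797) = 1.722259
  u ← -1.710457 + 0.26·1.722259 = -1.262670
t=1.320000, u=-1.262670:
  k1 = f(1.320000, -1.262670) = 1.451283
  k2 = f(1.450000, -1.074003) = 1.165585
  u ← -1.262670 + 0.26·1.165585 = -0.959618
u(1.58) ≈ -0.9596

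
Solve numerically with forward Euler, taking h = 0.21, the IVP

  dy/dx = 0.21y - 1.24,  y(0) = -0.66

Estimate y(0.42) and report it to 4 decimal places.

Euler: y_{n+1} = y_n + h·f(x_n, y_n).
x=0.000000, y=-0.660000: f=-1.378600 → y ← -0.660000 + 0.21·(-1.378600) = -0.949506
x=0.210000, y=-0.949506: f=-1.439396 → y ← -0.949506 + 0.21·(-1.439396) = -1.251779
y(0.42) ≈ -1.2518

-1.2518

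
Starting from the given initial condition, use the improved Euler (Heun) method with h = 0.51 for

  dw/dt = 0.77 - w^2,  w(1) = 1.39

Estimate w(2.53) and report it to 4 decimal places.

0.9402

Heun: k1 = f(t_n, w_n); k2 = f(t_n + h, w_n + h·k1); w_{n+1} = w_n + (h/2)·(k1 + k2).
t=1.000000, w=1.390000:
  k1 = f(1.000000, 1.390000) = -1.162100
  k2 = f(1.510000, 0.797329) = 0.134266
  w ← 1.390000 + (0.51/2)·(-1.162100 + 0.134266) = 1.127902
t=1.510000, w=1.127902:
  k1 = f(1.510000, 1.127902) = -0.502164
  k2 = f(2.020000, 0.871799) = 0.009967
  w ← 1.127902 + (0.51/2)·(-0.502164 + 0.009967) = 1.002392
t=2.020000, w=1.002392:
  k1 = f(2.020000, 1.002392) = -0.234790
  k2 = f(2.530000, 0.882649) = -0.009070
  w ← 1.002392 + (0.51/2)·(-0.234790 + (-0.009070)) = 0.940208
w(2.53) ≈ 0.9402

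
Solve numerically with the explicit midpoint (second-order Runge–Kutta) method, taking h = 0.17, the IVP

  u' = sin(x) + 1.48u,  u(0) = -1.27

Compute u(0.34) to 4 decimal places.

-2.0263

Midpoint: k1 = f(x_n, u_n); k2 = f(x_n + h/2, u_n + (h/2)·k1); u_{n+1} = u_n + h·k2.
x=0.000000, u=-1.270000:
  k1 = f(0.000000, -1.270000) = -1.879600
  k2 = f(0.085000, -1.429766) = -2.031156
  u ← -1.270000 + 0.17·(-2.031156) = -1.615297
x=0.170000, u=-1.615297:
  k1 = f(0.170000, -1.615297) = -2.221456
  k2 = f(0.255000, -1.804120) = -2.417853
  u ← -1.615297 + 0.17·(-2.417853) = -2.026331
u(0.34) ≈ -2.0263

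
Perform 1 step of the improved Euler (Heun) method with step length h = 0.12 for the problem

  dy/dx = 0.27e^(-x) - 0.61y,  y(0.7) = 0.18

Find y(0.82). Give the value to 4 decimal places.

Heun: k1 = f(x_n, y_n); k2 = f(x_n + h, y_n + h·k1); y_{n+1} = y_n + (h/2)·(k1 + k2).
x=0.700000, y=0.180000:
  k1 = f(0.700000, 0.180000) = 0.024278
  k2 = f(0.820000, 0.182913) = 0.007339
  y ← 0.180000 + (0.12/2)·(0.024278 + 0.007339) = 0.181897
y(0.82) ≈ 0.1819

0.1819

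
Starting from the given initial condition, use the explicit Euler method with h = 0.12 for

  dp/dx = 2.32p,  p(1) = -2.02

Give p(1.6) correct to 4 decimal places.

Euler: p_{n+1} = p_n + h·f(x_n, p_n).
x=1.000000, p=-2.020000: f=-4.686400 → p ← -2.020000 + 0.12·(-4.686400) = -2.582368
x=1.120000, p=-2.582368: f=-5.991094 → p ← -2.582368 + 0.12·(-5.991094) = -3.301299
x=1.240000, p=-3.301299: f=-7.659014 → p ← -3.301299 + 0.12·(-7.659014) = -4.220381
x=1.360000, p=-4.220381: f=-9.791284 → p ← -4.220381 + 0.12·(-9.791284) = -5.395335
x=1.480000, p=-5.395335: f=-12.517177 → p ← -5.395335 + 0.12·(-12.517177) = -6.897396
p(1.6) ≈ -6.8974

-6.8974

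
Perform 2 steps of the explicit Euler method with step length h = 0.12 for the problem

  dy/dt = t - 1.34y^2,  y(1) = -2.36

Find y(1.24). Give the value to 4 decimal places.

-4.5822

Euler: y_{n+1} = y_n + h·f(t_n, y_n).
t=1.000000, y=-2.360000: f=-6.463264 → y ← -2.360000 + 0.12·(-6.463264) = -3.135592
t=1.120000, y=-3.135592: f=-12.054793 → y ← -3.135592 + 0.12·(-12.054793) = -4.582167
y(1.24) ≈ -4.5822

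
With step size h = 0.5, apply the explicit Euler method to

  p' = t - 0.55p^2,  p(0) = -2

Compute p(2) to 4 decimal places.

-61.1082

Euler: p_{n+1} = p_n + h·f(t_n, p_n).
t=0.000000, p=-2.000000: f=-2.200000 → p ← -2.000000 + 0.5·(-2.200000) = -3.100000
t=0.500000, p=-3.100000: f=-4.785500 → p ← -3.100000 + 0.5·(-4.785500) = -5.492750
t=1.000000, p=-5.492750: f=-15.593666 → p ← -5.492750 + 0.5·(-15.593666) = -13.289583
t=1.500000, p=-13.289583: f=-95.637162 → p ← -13.289583 + 0.5·(-95.637162) = -61.108164
p(2) ≈ -61.1082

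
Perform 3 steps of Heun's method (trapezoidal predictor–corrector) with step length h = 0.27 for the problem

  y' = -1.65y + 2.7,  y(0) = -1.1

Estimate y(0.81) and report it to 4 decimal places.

0.8719

Heun: k1 = f(t_n, y_n); k2 = f(t_n + h, y_n + h·k1); y_{n+1} = y_n + (h/2)·(k1 + k2).
t=0.000000, y=-1.100000:
  k1 = f(0.000000, -1.100000) = 4.515000
  k2 = f(0.270000, 0.119050) = 2.503567
  y ← -1.100000 + (0.27/2)·(4.515000 + 2.503567) = -0.152493
t=0.270000, y=-0.152493:
  k1 = f(0.270000, -0.152493) = 2.951614
  k2 = f(0.540000, 0.644442) = 1.636670
  y ← -0.152493 + (0.27/2)·(2.951614 + 1.636670) = 0.466925
t=0.540000, y=0.466925:
  k1 = f(0.540000, 0.466925) = 1.929574
  k2 = f(0.810000, 0.987910) = 1.069949
  y ← 0.466925 + (0.27/2)·(1.929574 + 1.069949) = 0.871861
y(0.81) ≈ 0.8719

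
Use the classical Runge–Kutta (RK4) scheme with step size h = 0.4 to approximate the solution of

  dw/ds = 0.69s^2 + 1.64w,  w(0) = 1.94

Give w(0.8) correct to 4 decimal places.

RK4: k1 = f(s_n, w_n); k2 = f(s_n + h/2, w_n + (h/2)·k1); k3 = f(s_n + h/2, w_n + (h/2)·k2); k4 = f(s_n + h, w_n + h·k3); w_{n+1} = w_n + (h/6)·(k1 + 2k2 + 2k3 + k4).
s=0.000000, w=1.940000:
  k1 = f(0.000000, 1.940000) = 3.181600
  k2 = f(0.200000, 2.576320) = 4.252765
  k3 = f(0.200000, 2.790553) = 4.604107
  k4 = f(0.400000, 3.781643) = 6.312294
  w ← 1.940000 + (0.4/6)·(k1 + 2k2 + 2k3 + k4) = 3.753842
s=0.400000, w=3.753842:
  k1 = f(0.400000, 3.753842) = 6.266702
  k2 = f(0.600000, 5.007183) = 8.460180
  k3 = f(0.600000, 5.445878) = 9.179641
  k4 = f(0.800000, 7.425699) = 12.619746
  w ← 3.753842 + (0.4/6)·(k1 + 2k2 + 2k3 + k4) = 7.364915
w(0.8) ≈ 7.3649

7.3649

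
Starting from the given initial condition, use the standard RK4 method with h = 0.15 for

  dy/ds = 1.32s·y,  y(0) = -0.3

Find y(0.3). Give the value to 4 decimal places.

-0.3184

RK4: k1 = f(s_n, y_n); k2 = f(s_n + h/2, y_n + (h/2)·k1); k3 = f(s_n + h/2, y_n + (h/2)·k2); k4 = f(s_n + h, y_n + h·k3); y_{n+1} = y_n + (h/6)·(k1 + 2k2 + 2k3 + k4).
s=0.000000, y=-0.300000:
  k1 = f(0.000000, -0.300000) = 0.000000
  k2 = f(0.075000, -0.300000) = -0.029700
  k3 = f(0.075000, -0.302227) = -0.029921
  k4 = f(0.150000, -0.304488) = -0.060289
  y ← -0.300000 + (0.15/6)·(k1 + 2k2 + 2k3 + k4) = -0.304488
s=0.150000, y=-0.304488:
  k1 = f(0.150000, -0.304488) = -0.060289
  k2 = f(0.225000, -0.309010) = -0.091776
  k3 = f(0.225000, -0.311371) = -0.092477
  k4 = f(0.300000, -0.318360) = -0.126070
  y ← -0.304488 + (0.15/6)·(k1 + 2k2 + 2k3 + k4) = -0.318360
y(0.3) ≈ -0.3184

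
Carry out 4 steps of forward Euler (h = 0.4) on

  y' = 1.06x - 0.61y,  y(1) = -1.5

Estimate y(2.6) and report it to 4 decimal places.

1.5423

Euler: y_{n+1} = y_n + h·f(x_n, y_n).
x=1.000000, y=-1.500000: f=1.975000 → y ← -1.500000 + 0.4·1.975000 = -0.710000
x=1.400000, y=-0.710000: f=1.917100 → y ← -0.710000 + 0.4·1.917100 = 0.056840
x=1.800000, y=0.056840: f=1.873328 → y ← 0.056840 + 0.4·1.873328 = 0.806171
x=2.200000, y=0.806171: f=1.840236 → y ← 0.806171 + 0.4·1.840236 = 1.542265
y(2.6) ≈ 1.5423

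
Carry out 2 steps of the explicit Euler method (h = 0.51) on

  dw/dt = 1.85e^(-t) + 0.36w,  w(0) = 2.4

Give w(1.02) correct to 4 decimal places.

5.0455

Euler: w_{n+1} = w_n + h·f(t_n, w_n).
t=0.000000, w=2.400000: f=2.714000 → w ← 2.400000 + 0.51·2.714000 = 3.784140
t=0.510000, w=3.784140: f=2.473207 → w ← 3.784140 + 0.51·2.473207 = 5.045476
w(1.02) ≈ 5.0455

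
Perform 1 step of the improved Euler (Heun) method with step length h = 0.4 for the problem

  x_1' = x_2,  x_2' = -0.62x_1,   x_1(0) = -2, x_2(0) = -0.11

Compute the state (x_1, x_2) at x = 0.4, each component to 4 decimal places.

-1.9448, 0.3915

Heun on (x_1,x_2): k1 = f(x_n, state_n); k2 = f(x_n + h, state_n + h·k1); state_{n+1} = state_n + (h/2)·(k1 + k2).
0.000000: (-2.000000, -0.110000)
  k1 = (-0.110000, 1.240000)
  predictor → (-2.044000, 0.386000)
  k2 = (0.386000, 1.267280)
  → (-1.944800, 0.391456)
(x_1(0.4), x_2(0.4)) ≈ (-1.9448, 0.3915)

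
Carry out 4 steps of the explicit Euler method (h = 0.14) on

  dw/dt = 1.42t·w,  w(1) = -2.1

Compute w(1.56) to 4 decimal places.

-4.9674

Euler: w_{n+1} = w_n + h·f(t_n, w_n).
t=1.000000, w=-2.100000: f=-2.982000 → w ← -2.100000 + 0.14·(-2.982000) = -2.517480
t=1.140000, w=-2.517480: f=-4.075297 → w ← -2.517480 + 0.14·(-4.075297) = -3.088022
t=1.280000, w=-3.088022: f=-5.612788 → w ← -3.088022 + 0.14·(-5.612788) = -3.873812
t=1.420000, w=-3.873812: f=-7.811154 → w ← -3.873812 + 0.14·(-7.811154) = -4.967373
w(1.56) ≈ -4.9674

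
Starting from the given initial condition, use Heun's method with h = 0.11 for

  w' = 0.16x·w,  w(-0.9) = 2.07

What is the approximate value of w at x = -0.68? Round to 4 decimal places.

2.0132

Heun: k1 = f(x_n, w_n); k2 = f(x_n + h, w_n + h·k1); w_{n+1} = w_n + (h/2)·(k1 + k2).
x=-0.900000, w=2.070000:
  k1 = f(-0.900000, 2.070000) = -0.298080
  k2 = f(-0.790000, 2.037211) = -0.257503
  w ← 2.070000 + (0.11/2)·(-0.298080 + (-0.257503)) = 2.039443
x=-0.790000, w=2.039443:
  k1 = f(-0.790000, 2.039443) = -0.257786
  k2 = f(-0.680000, 2.011086) = -0.218806
  w ← 2.039443 + (0.11/2)·(-0.257786 + (-0.218806)) = 2.013230
w(-0.68) ≈ 2.0132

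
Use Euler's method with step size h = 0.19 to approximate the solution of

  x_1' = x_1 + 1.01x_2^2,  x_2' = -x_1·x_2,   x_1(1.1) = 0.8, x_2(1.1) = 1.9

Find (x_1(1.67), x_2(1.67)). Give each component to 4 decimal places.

3.1574, 0.5909

Euler on (x_1,x_2): x_1_{n+1} = x_1_n + h·x_1', x_2_{n+1} = x_2_n + h·x_2'.
1.100000: (0.800000, 1.900000); f=(4.446100, -1.520000) → (1.644759, 1.611200)
1.290000: (1.644759, 1.611200); f=(4.266684, -2.650036) → (2.455429, 1.107693)
1.480000: (2.455429, 1.107693); f=(3.694683, -2.719862) → (3.157419, 0.590919)
(x_1(1.67), x_2(1.67)) ≈ (3.1574, 0.5909)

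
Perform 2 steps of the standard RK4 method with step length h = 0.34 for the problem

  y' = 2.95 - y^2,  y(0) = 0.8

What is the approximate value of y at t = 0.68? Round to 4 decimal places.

RK4: k1 = f(t_n, y_n); k2 = f(t_n + h/2, y_n + (h/2)·k1); k3 = f(t_n + h/2, y_n + (h/2)·k2); k4 = f(t_n + h, y_n + h·k3); y_{n+1} = y_n + (h/6)·(k1 + 2k2 + 2k3 + k4).
t=0.000000, y=0.800000:
  k1 = f(0.000000, 0.800000) = 2.310000
  k2 = f(0.170000, 1.192700) = 1.527467
  k3 = f(0.170000, 1.059669) = 1.827101
  k4 = f(0.340000, 1.421214) = 0.930150
  y ← 0.800000 + (0.34/6)·(k1 + 2k2 + 2k3 + k4) = 1.363793
t=0.340000, y=1.363793:
  k1 = f(0.340000, 1.363793) = 1.090069
  k2 = f(0.510000, 1.549105) = 0.550275
  k3 = f(0.510000, 1.457340) = 0.826161
  k4 = f(0.680000, 1.644688) = 0.245002
  y ← 1.363793 + (0.34/6)·(k1 + 2k2 + 2k3 + k4) = 1.595443
y(0.68) ≈ 1.5954

1.5954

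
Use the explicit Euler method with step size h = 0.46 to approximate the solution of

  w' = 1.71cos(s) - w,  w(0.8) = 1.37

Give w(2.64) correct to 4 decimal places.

-0.2403

Euler: w_{n+1} = w_n + h·f(s_n, w_n).
s=0.800000, w=1.370000: f=-0.178632 → w ← 1.370000 + 0.46·(-0.178632) = 1.287829
s=1.260000, w=1.287829: f=-0.764883 → w ← 1.287829 + 0.46·(-0.764883) = 0.935984
s=1.720000, w=0.935984: f=-1.190176 → w ← 0.935984 + 0.46·(-1.190176) = 0.388502
s=2.180000, w=0.388502: f=-1.366989 → w ← 0.388502 + 0.46·(-1.366989) = -0.240313
w(2.64) ≈ -0.2403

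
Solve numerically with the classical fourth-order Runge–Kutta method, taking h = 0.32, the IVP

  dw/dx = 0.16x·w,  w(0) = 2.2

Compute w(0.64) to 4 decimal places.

2.2733

RK4: k1 = f(x_n, w_n); k2 = f(x_n + h/2, w_n + (h/2)·k1); k3 = f(x_n + h/2, w_n + (h/2)·k2); k4 = f(x_n + h, w_n + h·k3); w_{n+1} = w_n + (h/6)·(k1 + 2k2 + 2k3 + k4).
x=0.000000, w=2.200000:
  k1 = f(0.000000, 2.200000) = 0.000000
  k2 = f(0.160000, 2.200000) = 0.056320
  k3 = f(0.160000, 2.209011) = 0.056551
  k4 = f(0.320000, 2.218096) = 0.113567
  w ← 2.200000 + (0.32/6)·(k1 + 2k2 + 2k3 + k4) = 2.218096
x=0.320000, w=2.218096:
  k1 = f(0.320000, 2.218096) = 0.113567
  k2 = f(0.480000, 2.236267) = 0.171745
  k3 = f(0.480000, 2.245576) = 0.172460
  k4 = f(0.640000, 2.273284) = 0.232784
  w ← 2.218096 + (0.32/6)·(k1 + 2k2 + 2k3 + k4) = 2.273284
w(0.64) ≈ 2.2733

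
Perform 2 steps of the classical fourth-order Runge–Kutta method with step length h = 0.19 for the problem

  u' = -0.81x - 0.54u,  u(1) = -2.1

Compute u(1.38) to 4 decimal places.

-2.0434

RK4: k1 = f(x_n, u_n); k2 = f(x_n + h/2, u_n + (h/2)·k1); k3 = f(x_n + h/2, u_n + (h/2)·k2); k4 = f(x_n + h, u_n + h·k3); u_{n+1} = u_n + (h/6)·(k1 + 2k2 + 2k3 + k4).
x=1.000000, u=-2.100000:
  k1 = f(1.000000, -2.100000) = 0.324000
  k2 = f(1.095000, -2.069220) = 0.230429
  k3 = f(1.095000, -2.078109) = 0.235229
  k4 = f(1.190000, -2.055306) = 0.145966
  u ← -2.100000 + (0.19/6)·(k1 + 2k2 + 2k3 + k4) = -2.055626
x=1.190000, u=-2.055626:
  k1 = f(1.190000, -2.055626) = 0.146138
  k2 = f(1.285000, -2.041743) = 0.061691
  k3 = f(1.285000, -2.049765) = 0.066023
  k4 = f(1.380000, -2.043082) = -0.014536
  u ← -2.055626 + (0.19/6)·(k1 + 2k2 + 2k3 + k4) = -2.043370
u(1.38) ≈ -2.0434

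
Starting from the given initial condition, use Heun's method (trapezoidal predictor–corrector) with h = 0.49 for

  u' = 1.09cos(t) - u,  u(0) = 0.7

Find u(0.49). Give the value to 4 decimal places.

0.8129

Heun: k1 = f(t_n, u_n); k2 = f(t_n + h, u_n + h·k1); u_{n+1} = u_n + (h/2)·(k1 + k2).
t=0.000000, u=0.700000:
  k1 = f(0.000000, 0.700000) = 0.390000
  k2 = f(0.490000, 0.891100) = 0.070643
  u ← 0.700000 + (0.49/2)·(0.390000 + 0.070643) = 0.812857
u(0.49) ≈ 0.8129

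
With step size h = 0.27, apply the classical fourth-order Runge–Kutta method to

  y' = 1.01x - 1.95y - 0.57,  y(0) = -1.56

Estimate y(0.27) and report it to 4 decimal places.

-1.0103

RK4: k1 = f(x_n, y_n); k2 = f(x_n + h/2, y_n + (h/2)·k1); k3 = f(x_n + h/2, y_n + (h/2)·k2); k4 = f(x_n + h, y_n + h·k3); y_{n+1} = y_n + (h/6)·(k1 + 2k2 + 2k3 + k4).
x=0.000000, y=-1.560000:
  k1 = f(0.000000, -1.560000) = 2.472000
  k2 = f(0.135000, -1.226280) = 1.957596
  k3 = f(0.135000, -1.295725) = 2.093013
  k4 = f(0.270000, -0.994887) = 1.642729
  y ← -1.560000 + (0.27/6)·(k1 + 2k2 + 2k3 + k4) = -1.010282
y(0.27) ≈ -1.0103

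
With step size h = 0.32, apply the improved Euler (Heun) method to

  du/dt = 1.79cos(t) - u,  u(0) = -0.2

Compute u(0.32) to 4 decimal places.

Heun: k1 = f(t_n, u_n); k2 = f(t_n + h, u_n + h·k1); u_{n+1} = u_n + (h/2)·(k1 + k2).
t=0.000000, u=-0.200000:
  k1 = f(0.000000, -0.200000) = 1.990000
  k2 = f(0.320000, 0.436800) = 1.262331
  u ← -0.200000 + (0.32/2)·(1.990000 + 1.262331) = 0.320373
u(0.32) ≈ 0.3204

0.3204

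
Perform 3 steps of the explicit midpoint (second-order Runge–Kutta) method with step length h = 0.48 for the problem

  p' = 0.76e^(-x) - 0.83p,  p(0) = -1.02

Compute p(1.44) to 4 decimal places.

Midpoint: k1 = f(x_n, p_n); k2 = f(x_n + h/2, p_n + (h/2)·k1); p_{n+1} = p_n + h·k2.
x=0.000000, p=-1.020000:
  k1 = f(0.000000, -1.020000) = 1.606600
  k2 = f(0.240000, -0.634416) = 1.124402
  p ← -1.020000 + 0.48·1.124402 = -0.480287
x=0.480000, p=-0.480287:
  k1 = f(0.480000, -0.480287) = 0.868913
  k2 = f(0.720000, -0.271748) = 0.595482
  p ← -0.480287 + 0.48·0.595482 = -0.194455
x=0.960000, p=-0.194455:
  k1 = f(0.960000, -0.194455) = 0.452397
  k2 = f(1.200000, -0.085880) = 0.300188
  p ← -0.194455 + 0.48·0.300188 = -0.050365
p(1.44) ≈ -0.0504

-0.0504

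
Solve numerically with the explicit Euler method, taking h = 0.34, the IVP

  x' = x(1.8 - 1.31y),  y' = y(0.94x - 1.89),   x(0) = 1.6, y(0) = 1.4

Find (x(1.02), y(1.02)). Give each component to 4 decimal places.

Euler on (x,y): x_{n+1} = x_n + h·x', y_{n+1} = y_n + h·y'.
0.000000: (1.600000, 1.400000); f=(-0.054400, -0.540400) → (1.581504, 1.216264)
0.340000: (1.581504, 1.216264); f=(0.326888, -0.490624) → (1.692646, 1.049452)
0.680000: (1.692646, 1.049452); f=(0.719744, -0.313695) → (1.937359, 0.942796)
(x(1.02), y(1.02)) ≈ (1.9374, 0.9428)

1.9374, 0.9428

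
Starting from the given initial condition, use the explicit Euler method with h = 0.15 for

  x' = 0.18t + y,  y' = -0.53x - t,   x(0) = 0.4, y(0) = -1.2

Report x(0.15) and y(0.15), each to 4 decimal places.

0.2200, -1.2318

Euler on (x,y): x_{n+1} = x_n + h·x', y_{n+1} = y_n + h·y'.
0.000000: (0.400000, -1.200000); f=(-1.200000, -0.212000) → (0.220000, -1.231800)
(x(0.15), y(0.15)) ≈ (0.2200, -1.2318)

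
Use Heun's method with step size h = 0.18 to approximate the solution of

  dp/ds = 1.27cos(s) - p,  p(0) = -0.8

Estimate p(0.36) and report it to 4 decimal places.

-0.1878

Heun: k1 = f(s_n, p_n); k2 = f(s_n + h, p_n + h·k1); p_{n+1} = p_n + (h/2)·(k1 + k2).
s=0.000000, p=-0.800000:
  k1 = f(0.000000, -0.800000) = 2.070000
  k2 = f(0.180000, -0.427400) = 1.676881
  p ← -0.800000 + (0.18/2)·(2.070000 + 1.676881) = -0.462781
s=0.180000, p=-0.462781:
  k1 = f(0.180000, -0.462781) = 1.712262
  k2 = f(0.360000, -0.154573) = 1.343162
  p ← -0.462781 + (0.18/2)·(1.712262 + 1.343162) = -0.187792
p(0.36) ≈ -0.1878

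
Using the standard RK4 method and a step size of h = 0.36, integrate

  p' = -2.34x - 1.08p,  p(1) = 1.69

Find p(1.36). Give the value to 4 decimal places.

0.3140

RK4: k1 = f(x_n, p_n); k2 = f(x_n + h/2, p_n + (h/2)·k1); k3 = f(x_n + h/2, p_n + (h/2)·k2); k4 = f(x_n + h, p_n + h·k3); p_{n+1} = p_n + (h/6)·(k1 + 2k2 + 2k3 + k4).
x=1.000000, p=1.690000:
  k1 = f(1.000000, 1.690000) = -4.165200
  k2 = f(1.180000, 0.940264) = -3.776685
  k3 = f(1.180000, 1.010197) = -3.852212
  k4 = f(1.360000, 0.303204) = -3.509860
  p ← 1.690000 + (0.36/6)·(k1 + 2k2 + 2k3 + k4) = 0.314029
p(1.36) ≈ 0.3140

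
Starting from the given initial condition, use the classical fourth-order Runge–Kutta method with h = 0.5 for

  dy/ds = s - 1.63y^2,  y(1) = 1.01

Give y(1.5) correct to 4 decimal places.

0.9335

RK4: k1 = f(s_n, y_n); k2 = f(s_n + h/2, y_n + (h/2)·k1); k3 = f(s_n + h/2, y_n + (h/2)·k2); k4 = f(s_n + h, y_n + h·k3); y_{n+1} = y_n + (h/6)·(k1 + 2k2 + 2k3 + k4).
s=1.000000, y=1.010000:
  k1 = f(1.000000, 1.010000) = -0.662763
  k2 = f(1.250000, 0.844309) = 0.088041
  k3 = f(1.250000, 1.032010) = -0.486024
  k4 = f(1.500000, 0.766988) = 0.541119
  y ← 1.010000 + (0.5/6)·(k1 + 2k2 + 2k3 + k4) = 0.933533
y(1.5) ≈ 0.9335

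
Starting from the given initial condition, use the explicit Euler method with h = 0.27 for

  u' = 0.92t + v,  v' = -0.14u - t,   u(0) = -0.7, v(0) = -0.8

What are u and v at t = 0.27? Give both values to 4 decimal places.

-0.9160, -0.7735

Euler on (u,v): u_{n+1} = u_n + h·u', v_{n+1} = v_n + h·v'.
0.000000: (-0.700000, -0.800000); f=(-0.800000, 0.098000) → (-0.916000, -0.773540)
(u(0.27), v(0.27)) ≈ (-0.9160, -0.7735)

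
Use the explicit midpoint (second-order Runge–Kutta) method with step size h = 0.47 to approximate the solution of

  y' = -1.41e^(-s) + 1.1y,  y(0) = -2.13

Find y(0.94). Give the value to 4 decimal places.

-7.3855

Midpoint: k1 = f(s_n, y_n); k2 = f(s_n + h/2, y_n + (h/2)·k1); y_{n+1} = y_n + h·k2.
s=0.000000, y=-2.130000:
  k1 = f(0.000000, -2.130000) = -3.753000
  k2 = f(0.235000, -3.011955) = -4.427855
  y ← -2.130000 + 0.47·(-4.427855) = -4.211092
s=0.470000, y=-4.211092:
  k1 = f(0.470000, -4.211092) = -5.513454
  k2 = f(0.705000, -5.506754) = -6.754122
  y ← -4.211092 + 0.47·(-6.754122) = -7.385530
y(0.94) ≈ -7.3855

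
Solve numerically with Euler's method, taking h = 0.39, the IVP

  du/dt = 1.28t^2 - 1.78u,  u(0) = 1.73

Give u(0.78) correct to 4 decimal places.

0.2377

Euler: u_{n+1} = u_n + h·f(t_n, u_n).
t=0.000000, u=1.730000: f=-3.079400 → u ← 1.730000 + 0.39·(-3.079400) = 0.529034
t=0.390000, u=0.529034: f=-0.746993 → u ← 0.529034 + 0.39·(-0.746993) = 0.237707
u(0.78) ≈ 0.2377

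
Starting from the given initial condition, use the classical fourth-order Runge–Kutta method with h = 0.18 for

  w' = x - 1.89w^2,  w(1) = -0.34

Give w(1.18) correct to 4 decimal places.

-0.1675

RK4: k1 = f(x_n, w_n); k2 = f(x_n + h/2, w_n + (h/2)·k1); k3 = f(x_n + h/2, w_n + (h/2)·k2); k4 = f(x_n + h, w_n + h·k3); w_{n+1} = w_n + (h/6)·(k1 + 2k2 + 2k3 + k4).
x=1.000000, w=-0.340000:
  k1 = f(1.000000, -0.340000) = 0.781516
  k2 = f(1.090000, -0.269664) = 0.952562
  k3 = f(1.090000, -0.254269) = 0.967806
  k4 = f(1.180000, -0.165795) = 1.128048
  w ← -0.340000 + (0.18/6)·(k1 + 2k2 + 2k3 + k4) = -0.167491
w(1.18) ≈ -0.1675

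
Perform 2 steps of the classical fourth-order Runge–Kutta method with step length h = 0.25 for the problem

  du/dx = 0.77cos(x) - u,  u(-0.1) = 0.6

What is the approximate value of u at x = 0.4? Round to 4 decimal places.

0.6594

RK4: k1 = f(x_n, u_n); k2 = f(x_n + h/2, u_n + (h/2)·k1); k3 = f(x_n + h/2, u_n + (h/2)·k2); k4 = f(x_n + h, u_n + h·k3); u_{n+1} = u_n + (h/6)·(k1 + 2k2 + 2k3 + k4).
x=-0.100000, u=0.600000:
  k1 = f(-0.100000, 0.600000) = 0.166153
  k2 = f(0.025000, 0.620769) = 0.148990
  k3 = f(0.025000, 0.618624) = 0.151136
  k4 = f(0.150000, 0.637784) = 0.123570
  u ← 0.600000 + (0.25/6)·(k1 + 2k2 + 2k3 + k4) = 0.637082
x=0.150000, u=0.637082:
  k1 = f(0.150000, 0.637082) = 0.124271
  k2 = f(0.275000, 0.652616) = 0.088451
  k3 = f(0.275000, 0.648139) = 0.092929
  k4 = f(0.400000, 0.660314) = 0.048903
  u ← 0.637082 + (0.25/6)·(k1 + 2k2 + 2k3 + k4) = 0.659413
u(0.4) ≈ 0.6594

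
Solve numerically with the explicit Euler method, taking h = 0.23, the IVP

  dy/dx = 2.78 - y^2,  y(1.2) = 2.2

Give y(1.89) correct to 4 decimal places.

1.6703

Euler: y_{n+1} = y_n + h·f(x_n, y_n).
x=1.200000, y=2.200000: f=-2.060000 → y ← 2.200000 + 0.23·(-2.060000) = 1.726200
x=1.430000, y=1.726200: f=-0.199766 → y ← 1.726200 + 0.23·(-0.199766) = 1.680254
x=1.660000, y=1.680254: f=-0.043253 → y ← 1.680254 + 0.23·(-0.043253) = 1.670306
y(1.89) ≈ 1.6703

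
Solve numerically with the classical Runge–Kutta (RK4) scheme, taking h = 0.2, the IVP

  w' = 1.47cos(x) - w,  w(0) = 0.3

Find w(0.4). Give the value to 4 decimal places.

RK4: k1 = f(x_n, w_n); k2 = f(x_n + h/2, w_n + (h/2)·k1); k3 = f(x_n + h/2, w_n + (h/2)·k2); k4 = f(x_n + h, w_n + h·k3); w_{n+1} = w_n + (h/6)·(k1 + 2k2 + 2k3 + k4).
x=0.000000, w=0.300000:
  k1 = f(0.000000, 0.300000) = 1.170000
  k2 = f(0.100000, 0.417000) = 1.045656
  k3 = f(0.100000, 0.404566) = 1.058091
  k4 = f(0.200000, 0.511618) = 0.929080
  w ← 0.300000 + (0.2/6)·(k1 + 2k2 + 2k3 + k4) = 0.510219
x=0.200000, w=0.510219:
  k1 = f(0.200000, 0.510219) = 0.930479
  k2 = f(0.300000, 0.603267) = 0.801078
  k3 = f(0.300000, 0.590327) = 0.814018
  k4 = f(0.400000, 0.673023) = 0.680937
  w ← 0.510219 + (0.2/6)·(k1 + 2k2 + 2k3 + k4) = 0.671606
w(0.4) ≈ 0.6716

0.6716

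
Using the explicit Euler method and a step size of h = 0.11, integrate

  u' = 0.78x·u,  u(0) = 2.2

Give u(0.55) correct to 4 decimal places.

Euler: u_{n+1} = u_n + h·f(x_n, u_n).
x=0.000000, u=2.200000: f=0.000000 → u ← 2.200000 + 0.11·0.000000 = 2.200000
x=0.110000, u=2.200000: f=0.188760 → u ← 2.200000 + 0.11·0.188760 = 2.220764
x=0.220000, u=2.220764: f=0.381083 → u ← 2.220764 + 0.11·0.381083 = 2.262683
x=0.330000, u=2.262683: f=0.582415 → u ← 2.262683 + 0.11·0.582415 = 2.326748
x=0.440000, u=2.326748: f=0.798540 → u ← 2.326748 + 0.11·0.798540 = 2.414588
u(0.55) ≈ 2.4146

2.4146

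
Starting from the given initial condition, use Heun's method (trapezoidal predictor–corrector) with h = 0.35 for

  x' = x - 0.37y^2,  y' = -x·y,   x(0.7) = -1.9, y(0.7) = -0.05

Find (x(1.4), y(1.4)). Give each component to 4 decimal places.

-3.7886, -0.2806

Heun on (x,y): k1 = f(t_n, state_n); k2 = f(t_n + h, state_n + h·k1); state_{n+1} = state_n + (h/2)·(k1 + k2).
0.700000: (-1.900000, -0.050000)
  k1 = (-1.900925, -0.095000)
  predictor → (-2.565324, -0.083250)
  k2 = (-2.567888, -0.213563)
  → (-2.682042, -0.103999)
1.050000: (-2.682042, -0.103999)
  k1 = (-2.686044, -0.278929)
  predictor → (-3.622158, -0.201624)
  k2 = (-3.637199, -0.730312)
  → (-3.788610, -0.280616)
(x(1.4), y(1.4)) ≈ (-3.7886, -0.2806)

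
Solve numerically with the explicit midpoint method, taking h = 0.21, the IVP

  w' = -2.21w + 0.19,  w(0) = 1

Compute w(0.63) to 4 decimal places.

0.3296

Midpoint: k1 = f(x_n, w_n); k2 = f(x_n + h/2, w_n + (h/2)·k1); w_{n+1} = w_n + h·k2.
x=0.000000, w=1.000000:
  k1 = f(0.000000, 1.000000) = -2.020000
  k2 = f(0.105000, 0.787900) = -1.551259
  w ← 1.000000 + 0.21·(-1.551259) = 0.674236
x=0.210000, w=0.674236:
  k1 = f(0.210000, 0.674236) = -1.300061
  k2 = f(0.315000, 0.537729) = -0.998382
  w ← 0.674236 + 0.21·(-0.998382) = 0.464575
x=0.420000, w=0.464575:
  k1 = f(0.420000, 0.464575) = -0.836712
  k2 = f(0.525000, 0.376721) = -0.642553
  w ← 0.464575 + 0.21·(-0.642553) = 0.329639
w(0.63) ≈ 0.3296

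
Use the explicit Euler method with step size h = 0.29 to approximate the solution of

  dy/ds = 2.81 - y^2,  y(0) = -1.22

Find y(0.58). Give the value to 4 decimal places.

-0.2249

Euler: y_{n+1} = y_n + h·f(s_n, y_n).
s=0.000000, y=-1.220000: f=1.321600 → y ← -1.220000 + 0.29·1.321600 = -0.836736
s=0.290000, y=-0.836736: f=2.109873 → y ← -0.836736 + 0.29·2.109873 = -0.224873
y(0.58) ≈ -0.2249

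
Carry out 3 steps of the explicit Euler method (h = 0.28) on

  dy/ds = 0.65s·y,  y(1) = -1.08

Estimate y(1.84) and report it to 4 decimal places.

-2.0208

Euler: y_{n+1} = y_n + h·f(s_n, y_n).
s=1.000000, y=-1.080000: f=-0.702000 → y ← -1.080000 + 0.28·(-0.702000) = -1.276560
s=1.280000, y=-1.276560: f=-1.062098 → y ← -1.276560 + 0.28·(-1.062098) = -1.573947
s=1.560000, y=-1.573947: f=-1.595983 → y ← -1.573947 + 0.28·(-1.595983) = -2.020823
y(1.84) ≈ -2.0208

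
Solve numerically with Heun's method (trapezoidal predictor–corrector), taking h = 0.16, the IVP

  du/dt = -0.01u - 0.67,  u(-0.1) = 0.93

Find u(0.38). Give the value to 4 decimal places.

Heun: k1 = f(t_n, u_n); k2 = f(t_n + h, u_n + h·k1); u_{n+1} = u_n + (h/2)·(k1 + k2).
t=-0.100000, u=0.930000:
  k1 = f(-0.100000, 0.930000) = -0.679300
  k2 = f(0.060000, 0.821312) = -0.678213
  u ← 0.930000 + (0.16/2)·(-0.679300 + (-0.678213)) = 0.821399
t=0.060000, u=0.821399:
  k1 = f(0.060000, 0.821399) = -0.678214
  k2 = f(0.220000, 0.712885) = -0.677129
  u ← 0.821399 + (0.16/2)·(-0.678214 + (-0.677129)) = 0.712972
t=0.220000, u=0.712972:
  k1 = f(0.220000, 0.712972) = -0.677130
  k2 = f(0.380000, 0.604631) = -0.676046
  u ← 0.712972 + (0.16/2)·(-0.677130 + (-0.676046)) = 0.604717
u(0.38) ≈ 0.6047

0.6047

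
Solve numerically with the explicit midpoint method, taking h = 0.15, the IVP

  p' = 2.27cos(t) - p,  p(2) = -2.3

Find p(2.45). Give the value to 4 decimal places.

Midpoint: k1 = f(t_n, p_n); k2 = f(t_n + h/2, p_n + (h/2)·k1); p_{n+1} = p_n + h·k2.
t=2.000000, p=-2.300000:
  k1 = f(2.000000, -2.300000) = 1.355347
  k2 = f(2.075000, -2.198349) = 1.101688
  p ← -2.300000 + 0.15·1.101688 = -2.134747
t=2.150000, p=-2.134747:
  k1 = f(2.150000, -2.134747) = 0.892245
  k2 = f(2.225000, -2.067828) = 0.686471
  p ← -2.134747 + 0.15·0.686471 = -2.031776
t=2.300000, p=-2.031776:
  k1 = f(2.300000, -2.031776) = 0.519330
  k2 = f(2.375000, -1.992826) = 0.357794
  p ← -2.031776 + 0.15·0.357794 = -1.978107
p(2.45) ≈ -1.9781

-1.9781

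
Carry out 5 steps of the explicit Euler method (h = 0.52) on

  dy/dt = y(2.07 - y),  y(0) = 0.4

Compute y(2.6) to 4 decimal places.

Euler: y_{n+1} = y_n + h·f(t_n, y_n).
t=0.000000, y=0.400000: f=0.668000 → y ← 0.400000 + 0.52·0.668000 = 0.747360
t=0.520000, y=0.747360: f=0.988488 → y ← 0.747360 + 0.52·0.988488 = 1.261374
t=1.040000, y=1.261374: f=1.019980 → y ← 1.261374 + 0.52·1.019980 = 1.791763
t=1.560000, y=1.791763: f=0.498534 → y ← 1.791763 + 0.52·0.498534 = 2.051001
t=2.080000, y=2.051001: f=0.038967 → y ← 2.051001 + 0.52·0.038967 = 2.071264
y(2.6) ≈ 2.0713

2.0713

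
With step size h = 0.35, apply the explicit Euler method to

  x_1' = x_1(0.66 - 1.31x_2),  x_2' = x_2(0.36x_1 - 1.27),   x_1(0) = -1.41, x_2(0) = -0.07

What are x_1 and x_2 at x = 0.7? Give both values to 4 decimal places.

-2.2140, -0.0088

Euler on (x_1,x_2): x_1_{n+1} = x_1_n + h·x_1', x_2_{n+1} = x_2_n + h·x_2'.
0.000000: (-1.410000, -0.070000); f=(-1.059897, 0.124432) → (-1.780964, -0.026449)
0.350000: (-1.780964, -0.026449); f=(-1.237143, 0.050548) → (-2.213964, -0.008757)
(x_1(0.7), x_2(0.7)) ≈ (-2.2140, -0.0088)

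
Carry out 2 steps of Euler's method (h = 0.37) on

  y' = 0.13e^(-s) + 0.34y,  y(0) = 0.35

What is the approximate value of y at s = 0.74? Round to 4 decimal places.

0.5310

Euler: y_{n+1} = y_n + h·f(s_n, y_n).
s=0.000000, y=0.350000: f=0.249000 → y ← 0.350000 + 0.37·0.249000 = 0.442130
s=0.370000, y=0.442130: f=0.240120 → y ← 0.442130 + 0.37·0.240120 = 0.530974
y(0.74) ≈ 0.5310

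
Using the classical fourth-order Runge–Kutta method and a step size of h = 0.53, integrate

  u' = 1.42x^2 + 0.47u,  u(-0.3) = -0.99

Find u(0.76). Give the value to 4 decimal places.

RK4: k1 = f(x_n, u_n); k2 = f(x_n + h/2, u_n + (h/2)·k1); k3 = f(x_n + h/2, u_n + (h/2)·k2); k4 = f(x_n + h, u_n + h·k3); u_{n+1} = u_n + (h/6)·(k1 + 2k2 + 2k3 + k4).
x=-0.300000, u=-0.990000:
  k1 = f(-0.300000, -0.990000) = -0.337500
  k2 = f(-0.035000, -1.079438) = -0.505596
  k3 = f(-0.035000, -1.123983) = -0.526532
  k4 = f(0.230000, -1.269062) = -0.521341
  u ← -0.990000 + (0.53/6)·(k1 + 2k2 + 2k3 + k4) = -1.248207
x=0.230000, u=-1.248207:
  k1 = f(0.230000, -1.248207) = -0.511539
  k2 = f(0.495000, -1.383765) = -0.302434
  k3 = f(0.495000, -1.328352) = -0.276390
  k4 = f(0.760000, -1.394694) = 0.164686
  u ← -1.248207 + (0.53/6)·(k1 + 2k2 + 2k3 + k4) = -1.381105
u(0.76) ≈ -1.3811

-1.3811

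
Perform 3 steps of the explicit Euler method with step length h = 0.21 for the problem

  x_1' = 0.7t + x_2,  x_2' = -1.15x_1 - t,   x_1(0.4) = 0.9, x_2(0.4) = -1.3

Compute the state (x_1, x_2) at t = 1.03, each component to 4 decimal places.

Euler on (x_1,x_2): x_1_{n+1} = x_1_n + h·x_1', x_2_{n+1} = x_2_n + h·x_2'.
0.400000: (0.900000, -1.300000); f=(-1.020000, -1.435000) → (0.685800, -1.601350)
0.610000: (0.685800, -1.601350); f=(-1.174350, -1.398670) → (0.439186, -1.895071)
0.820000: (0.439186, -1.895071); f=(-1.321071, -1.325064) → (0.161762, -2.173334)
(x_1(1.03), x_2(1.03)) ≈ (0.1618, -2.1733)

0.1618, -2.1733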